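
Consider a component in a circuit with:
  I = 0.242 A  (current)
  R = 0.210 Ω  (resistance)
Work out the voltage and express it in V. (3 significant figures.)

0.0508 V

From Ohm's law: V = IR.
I = 0.242 A; R = 0.210 Ω.
V = 0.05082 V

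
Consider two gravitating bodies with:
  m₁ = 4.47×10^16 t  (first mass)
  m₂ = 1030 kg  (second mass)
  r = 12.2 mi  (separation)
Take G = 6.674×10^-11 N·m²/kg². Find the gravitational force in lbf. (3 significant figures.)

1790 lbf

From Newton's law of gravitation: F = Gm₁m₂/r².
m₁ = 4.47×10^16 t = 4.470×10^19 kg; m₂ = 1030 kg; r = 12.2 mi = 19634 m; G = 6.674×10^-11 N·m²/kg².
F = 7971 N
7971 N × (1 lbf / 4.448 N) = 1792 lbf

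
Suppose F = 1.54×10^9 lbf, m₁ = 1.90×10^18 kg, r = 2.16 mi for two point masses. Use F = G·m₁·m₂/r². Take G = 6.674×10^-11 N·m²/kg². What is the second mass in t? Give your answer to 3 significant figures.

6.53×10^5 t

From Newton's law of gravitation: m₂ = F·r²/(G·m₁).
F = 1.54×10^9 lbf = 6.850×10^9 N; m₁ = 1.90×10^18 kg; r = 2.16 mi = 3476 m; G = 6.674×10^-11 N·m²/kg².
m₂ = 6.528×10^8 kg
6.528×10^8 kg × (1 t / 1000 kg) = 6.528×10^5 t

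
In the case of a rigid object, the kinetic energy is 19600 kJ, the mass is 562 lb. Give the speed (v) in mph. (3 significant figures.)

877 mph

Solving KE = ½mv² for v: v = √(2·KE/m).
KE = 19600 kJ = 1.960×10^7 J; m = 562 lb = 254.9 kg.
v = 392.1 m/s
392.1 m/s × (1 mph / 0.4470 m/s) = 877.2 mph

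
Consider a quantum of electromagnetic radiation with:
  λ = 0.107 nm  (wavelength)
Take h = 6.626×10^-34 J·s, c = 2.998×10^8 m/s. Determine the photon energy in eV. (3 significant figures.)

Directly: E = hc/λ.
λ = 0.107 nm = 1.070×10^-10 m; h = 6.626×10^-34 J·s; c = 2.998×10^8 m/s.
E = 1.857×10^-15 J
1.857×10^-15 J × (1 eV / 1.602×10^-19 J) = 11587 eV

11600 eV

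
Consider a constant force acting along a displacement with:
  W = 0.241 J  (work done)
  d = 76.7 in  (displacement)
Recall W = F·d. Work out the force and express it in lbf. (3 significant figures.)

0.0278 lbf

Rearranging: F = W/d.
W = 0.241 J; d = 76.7 in = 1.948 m.
F = 0.1237 N
0.1237 N × (1 lbf / 4.448 N) = 0.02781 lbf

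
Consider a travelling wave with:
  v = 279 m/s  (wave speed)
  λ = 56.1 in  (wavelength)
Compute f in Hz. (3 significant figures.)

Rearranging: f = v/λ.
v = 279 m/s; λ = 56.1 in = 1.425 m.
f = 195.8 Hz

196 Hz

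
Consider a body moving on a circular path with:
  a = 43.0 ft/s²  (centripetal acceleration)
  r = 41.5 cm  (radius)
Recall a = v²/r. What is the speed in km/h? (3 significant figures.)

8.40 km/h

Rearranging: v = √(a·r).
a = 43.0 ft/s² = 13.11 m/s²; r = 41.5 cm = 0.4150 m.
v = 2.332 m/s
2.332 m/s × (1 km/h / 0.2778 m/s) = 8.396 km/h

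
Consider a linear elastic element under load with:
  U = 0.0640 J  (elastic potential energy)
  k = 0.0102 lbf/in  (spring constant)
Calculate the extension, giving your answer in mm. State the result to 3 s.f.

Rearranging: x = √(2U/k).
U = 0.0640 J; k = 0.0102 lbf/in = 1.786 N/m.
x = 0.2677 m
0.2677 m × (1 mm / 0.001000 m) = 267.7 mm

268 mm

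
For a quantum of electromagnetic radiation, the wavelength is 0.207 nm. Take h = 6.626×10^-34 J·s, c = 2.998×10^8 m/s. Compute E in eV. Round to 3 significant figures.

E is given directly by: E = hc/λ.
λ = 0.207 nm = 2.070×10^-10 m; h = 6.626×10^-34 J·s; c = 2.998×10^8 m/s.
E = 9.596×10^-16 J
9.596×10^-16 J × (1 eV / 1.602×10^-19 J) = 5990 eV

5990 eV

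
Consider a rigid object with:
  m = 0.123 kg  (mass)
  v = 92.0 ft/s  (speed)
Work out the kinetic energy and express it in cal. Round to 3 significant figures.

KE is given directly by: KE = ½mv².
m = 0.123 kg; v = 92.0 ft/s = 28.04 m/s.
KE = 48.36 J  (the unit combination reduces to kg·m²/s² = J)
48.36 J × (1 cal / 4.184 J) = 11.56 cal

11.6 cal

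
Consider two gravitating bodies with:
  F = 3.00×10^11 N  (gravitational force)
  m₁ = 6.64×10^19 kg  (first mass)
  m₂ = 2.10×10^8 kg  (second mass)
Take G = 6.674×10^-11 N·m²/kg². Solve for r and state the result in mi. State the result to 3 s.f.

1.09 mi

From Newton's law of gravitation: r = √(G·m₁m₂/F).
F = 3.00×10^11 N; m₁ = 6.64×10^19 kg; m₂ = 2.10×10^8 kg; G = 6.674×10^-11 N·m²/kg².
r = 1761 m
1761 m × (1 mi / 1609 m) = 1.094 mi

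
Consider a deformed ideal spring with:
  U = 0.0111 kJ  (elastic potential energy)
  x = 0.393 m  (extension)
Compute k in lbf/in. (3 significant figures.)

Rearranging: k = 2U/x².
U = 0.0111 kJ = 11.10 J; x = 0.393 m.
k = 143.7 N/m
143.7 N/m × (1 lbf/in / 175.1 N/m) = 0.8208 lbf/in

0.821 lbf/in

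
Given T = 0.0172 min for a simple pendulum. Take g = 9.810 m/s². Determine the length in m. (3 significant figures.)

Rearranging T = 2π√(L/g) for L: L = g·(T/2π)².
T = 0.0172 min = 1.032 s; g = 9.810 m/s².
L = 0.2646 m

0.265 m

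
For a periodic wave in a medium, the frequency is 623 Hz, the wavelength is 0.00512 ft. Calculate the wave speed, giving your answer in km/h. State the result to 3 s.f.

3.50 km/h

v is given directly by: v = fλ.
f = 623 Hz; λ = 0.00512 ft = 0.001561 m.
v = 0.9722 m/s
0.9722 m/s × (1 km/h / 0.2778 m/s) = 3.500 km/h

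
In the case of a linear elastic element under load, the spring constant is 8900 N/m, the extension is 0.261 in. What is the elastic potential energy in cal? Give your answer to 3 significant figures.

Directly: U = ½kx².
k = 8900 N/m; x = 0.261 in = 0.006629 m.
U = 0.1956 J
0.1956 J × (1 cal / 4.184 J) = 0.04674 cal

0.0467 cal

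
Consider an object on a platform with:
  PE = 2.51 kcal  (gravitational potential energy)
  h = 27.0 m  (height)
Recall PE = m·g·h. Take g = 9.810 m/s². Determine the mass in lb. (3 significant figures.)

Solving PE = m·g·h for m: m = PE/(g·h).
PE = 2.51 kcal = 10502 J; h = 27.0 m; g = 9.810 m/s².
m = 39.65 kg
39.65 kg × (1 lb / 0.4536 kg) = 87.41 lb

87.4 lb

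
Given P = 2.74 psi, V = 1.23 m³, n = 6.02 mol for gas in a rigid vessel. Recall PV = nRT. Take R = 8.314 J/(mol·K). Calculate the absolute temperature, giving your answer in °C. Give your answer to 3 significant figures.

Rearranging PV = nRT for T: T = PV/(nR).
P = 2.74 psi = 18892 Pa; V = 1.23 m³; n = 6.02 mol; R = 8.314 J/(mol·K).
T = 464.3 K
464.3 K − 273.15 = 191.1 °C

191 °C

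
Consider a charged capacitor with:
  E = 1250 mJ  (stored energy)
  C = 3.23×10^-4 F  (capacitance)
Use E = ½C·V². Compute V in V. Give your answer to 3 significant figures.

88.0 V

Solving E = ½C·V² for V: V = √(2E/C).
E = 1250 mJ = 1.250 J; C = 3.23×10^-4 F.
V = 87.98 V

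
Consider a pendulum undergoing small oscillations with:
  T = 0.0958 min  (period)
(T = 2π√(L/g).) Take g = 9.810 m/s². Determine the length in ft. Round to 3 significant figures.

26.9 ft

Rearranging T = 2π√(L/g) for L: L = g·(T/2π)².
T = 0.0958 min = 5.748 s; g = 9.810 m/s².
L = 8.210 m
8.210 m × (1 ft / 0.3048 m) = 26.94 ft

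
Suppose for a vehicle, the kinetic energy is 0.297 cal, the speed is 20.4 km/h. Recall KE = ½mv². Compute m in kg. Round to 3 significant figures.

Solving KE = ½mv² for m: m = 2·KE/v².
KE = 0.297 cal = 1.243 J; v = 20.4 km/h = 5.667 m/s.
m = 0.07740 kg

0.0774 kg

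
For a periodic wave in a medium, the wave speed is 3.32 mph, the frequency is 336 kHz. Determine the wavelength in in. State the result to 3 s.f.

1.74×10^-4 in

Rearranging v = f·λ for λ: λ = v/f.
v = 3.32 mph = 1.484 m/s; f = 336 kHz = 3.360×10^5 Hz.
λ = 4.417×10^-6 m
4.417×10^-6 m × (1 in / 0.02540 m) = 1.739×10^-4 in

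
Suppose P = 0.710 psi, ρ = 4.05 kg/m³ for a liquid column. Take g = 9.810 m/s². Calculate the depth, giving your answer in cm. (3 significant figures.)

Rearranging: h = P/(ρ·g).
P = 0.710 psi = 4895 Pa; ρ = 4.05 kg/m³; g = 9.810 m/s².
h = 123.2 m
123.2 m × (1 cm / 0.01000 m) = 12321 cm

12300 cm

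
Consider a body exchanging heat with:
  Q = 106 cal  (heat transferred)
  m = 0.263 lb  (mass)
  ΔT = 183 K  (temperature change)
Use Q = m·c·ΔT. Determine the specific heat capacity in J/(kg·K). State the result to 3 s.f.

Rearranging Q = m·c·ΔT for c: c = Q/(m·ΔT).
Q = 106 cal = 443.5 J; m = 0.263 lb = 0.1193 kg; ΔT = 183 K.
c = 20.32 J/(kg·K)

20.3 J/(kg·K)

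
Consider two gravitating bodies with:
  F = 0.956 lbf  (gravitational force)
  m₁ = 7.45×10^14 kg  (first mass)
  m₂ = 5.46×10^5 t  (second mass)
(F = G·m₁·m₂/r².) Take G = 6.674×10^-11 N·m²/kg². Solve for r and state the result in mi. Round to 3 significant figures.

Rearranging F = G·m₁·m₂/r² for r: r = √(G·m₁m₂/F).
F = 0.956 lbf = 4.252 N; m₁ = 7.45×10^14 kg; m₂ = 5.46×10^5 t = 5.460×10^8 kg; G = 6.674×10^-11 N·m²/kg².
r = 2.527×10^6 m
2.527×10^6 m × (1 mi / 1609 m) = 1570 mi

1570 mi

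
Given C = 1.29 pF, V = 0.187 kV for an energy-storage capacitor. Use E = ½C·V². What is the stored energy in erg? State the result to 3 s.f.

Directly: E = ½CV².
C = 1.29 pF = 1.290×10^-12 F; V = 0.187 kV = 187.0 V.
E = 2.256×10^-8 J
2.256×10^-8 J × (1 erg / 1.000×10^-7 J) = 0.2256 erg

0.226 erg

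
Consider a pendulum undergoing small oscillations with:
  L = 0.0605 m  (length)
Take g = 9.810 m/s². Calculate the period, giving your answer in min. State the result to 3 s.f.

Directly: T = 2π√(L/g).
L = 0.0605 m; g = 9.810 m/s².
T = 0.4934 s
0.4934 s × (1 min / 60.00 s) = 0.008224 min

0.00822 min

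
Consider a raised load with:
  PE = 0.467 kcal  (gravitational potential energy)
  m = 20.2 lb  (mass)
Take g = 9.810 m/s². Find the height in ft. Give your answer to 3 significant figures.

Rearranging PE = m·g·h for h: h = PE/(m·g).
PE = 0.467 kcal = 1954 J; m = 20.2 lb = 9.163 kg; g = 9.810 m/s².
h = 21.74 m
21.74 m × (1 ft / 0.3048 m) = 71.32 ft

71.3 ft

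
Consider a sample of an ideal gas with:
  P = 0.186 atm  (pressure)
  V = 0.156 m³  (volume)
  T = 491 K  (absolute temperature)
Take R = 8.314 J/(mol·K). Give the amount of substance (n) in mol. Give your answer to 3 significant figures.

From the ideal-gas law: n = PV/(RT).
P = 0.186 atm = 18846 Pa; V = 0.156 m³; T = 491 K; R = 8.314 J/(mol·K).
n = 0.7202 mol

0.720 mol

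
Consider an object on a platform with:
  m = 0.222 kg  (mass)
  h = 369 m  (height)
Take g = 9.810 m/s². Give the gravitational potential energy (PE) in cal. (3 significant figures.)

Directly: PE = mgh.
m = 0.222 kg; h = 369 m; g = 9.810 m/s².
PE = 803.6 J
803.6 J × (1 cal / 4.184 J) = 192.1 cal

192 cal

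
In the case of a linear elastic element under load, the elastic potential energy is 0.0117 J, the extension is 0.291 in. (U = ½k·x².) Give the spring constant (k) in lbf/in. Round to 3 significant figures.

2.45 lbf/in

Rearranging: k = 2U/x².
U = 0.0117 J; x = 0.291 in = 0.007391 m.
k = 428.3 N/m
428.3 N/m × (1 lbf/in / 175.1 N/m) = 2.446 lbf/in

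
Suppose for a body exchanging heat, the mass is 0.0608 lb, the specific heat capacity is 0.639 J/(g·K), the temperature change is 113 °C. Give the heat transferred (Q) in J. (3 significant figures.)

1990 J

Directly: Q = mcΔT.
m = 0.0608 lb = 0.02758 kg; c = 0.639 J/(g·K) = 639.0 J/(kg·K); ΔT = 113 °C = 113.0 K.
Q = 1991 J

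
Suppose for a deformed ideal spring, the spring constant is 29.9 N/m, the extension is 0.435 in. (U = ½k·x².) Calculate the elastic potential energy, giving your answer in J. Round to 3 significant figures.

0.00183 J

U is given directly by: U = ½kx².
k = 29.9 N/m; x = 0.435 in = 0.01105 m.
U = 0.001825 J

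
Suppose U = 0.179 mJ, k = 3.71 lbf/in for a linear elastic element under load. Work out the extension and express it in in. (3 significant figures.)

Rearranging: x = √(2U/k).
U = 0.179 mJ = 1.790×10^-4 J; k = 3.71 lbf/in = 649.7 N/m.
x = 7.423×10^-4 m
7.423×10^-4 m × (1 in / 0.02540 m) = 0.02922 in

0.0292 in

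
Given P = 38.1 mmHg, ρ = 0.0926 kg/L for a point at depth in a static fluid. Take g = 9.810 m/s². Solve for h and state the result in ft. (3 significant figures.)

Rearranging: h = P/(ρ·g).
P = 38.1 mmHg = 5080 Pa; ρ = 0.0926 kg/L = 92.60 kg/m³; g = 9.810 m/s².
h = 5.592 m
5.592 m × (1 ft / 0.3048 m) = 18.35 ft

18.3 ft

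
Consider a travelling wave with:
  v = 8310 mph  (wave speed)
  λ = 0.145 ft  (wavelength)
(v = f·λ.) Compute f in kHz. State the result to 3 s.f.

Rearranging: f = v/λ.
v = 8310 mph = 3715 m/s; λ = 0.145 ft = 0.04420 m.
f = 84055 Hz
84055 Hz × (1 kHz / 1000 Hz) = 84.06 kHz

84.1 kHz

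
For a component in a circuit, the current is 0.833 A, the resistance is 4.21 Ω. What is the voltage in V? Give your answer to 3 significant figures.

Directly: V = IR.
I = 0.833 A; R = 4.21 Ω.
V = 3.507 V

3.51 V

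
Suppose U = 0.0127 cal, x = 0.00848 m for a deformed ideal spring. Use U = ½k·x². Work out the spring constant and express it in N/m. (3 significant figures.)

Rearranging: k = 2U/x².
U = 0.0127 cal = 0.05314 J; x = 0.00848 m.
k = 1478 N/m

1480 N/m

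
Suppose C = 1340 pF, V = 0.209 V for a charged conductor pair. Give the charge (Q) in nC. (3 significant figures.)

Rearranging C = Q/V for Q: Q = CV.
C = 1340 pF = 1.340×10^-9 F; V = 0.209 V.
Q = 2.801×10^-10 C
2.801×10^-10 C × (1 nC / 1.000×10^-9 C) = 0.2801 nC

0.280 nC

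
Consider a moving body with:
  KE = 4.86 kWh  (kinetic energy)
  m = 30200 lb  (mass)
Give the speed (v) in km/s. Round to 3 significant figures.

Solving KE = ½mv² for v: v = √(2·KE/m).
KE = 4.86 kWh = 1.750×10^7 J; m = 30200 lb = 13698 kg.
v = 50.54 m/s
50.54 m/s × (1 km/s / 1000 m/s) = 0.05054 km/s

0.0505 km/s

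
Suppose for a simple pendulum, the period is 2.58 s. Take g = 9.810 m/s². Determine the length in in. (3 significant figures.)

65.1 in

Rearranging: L = g·(T/2π)².
T = 2.58 s; g = 9.810 m/s².
L = 1.654 m
1.654 m × (1 in / 0.02540 m) = 65.12 in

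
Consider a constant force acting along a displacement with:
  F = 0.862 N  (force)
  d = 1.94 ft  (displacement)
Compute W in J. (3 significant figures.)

0.510 J

Directly: W = F·d.
F = 0.862 N; d = 1.94 ft = 0.5913 m.
W = 0.5097 J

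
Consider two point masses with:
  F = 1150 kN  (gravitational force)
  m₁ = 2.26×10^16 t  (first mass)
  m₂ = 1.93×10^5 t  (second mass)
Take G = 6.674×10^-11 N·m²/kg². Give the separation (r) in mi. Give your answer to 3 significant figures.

From Newton's law of gravitation: r = √(G·m₁m₂/F).
F = 1150 kN = 1.150×10^6 N; m₁ = 2.26×10^16 t = 2.260×10^19 kg; m₂ = 1.93×10^5 t = 1.930×10^8 kg; G = 6.674×10^-11 N·m²/kg².
r = 5.031×10^5 m
5.031×10^5 m × (1 mi / 1609 m) = 312.6 mi

313 mi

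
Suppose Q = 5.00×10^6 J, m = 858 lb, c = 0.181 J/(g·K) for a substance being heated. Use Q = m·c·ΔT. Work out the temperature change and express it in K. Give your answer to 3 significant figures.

71.0 K

Solving Q = m·c·ΔT for ΔT: ΔT = Q/(m·c).
Q = 5.00×10^6 J; m = 858 lb = 389.2 kg; c = 0.181 J/(g·K) = 181.0 J/(kg·K).
ΔT = 70.98 K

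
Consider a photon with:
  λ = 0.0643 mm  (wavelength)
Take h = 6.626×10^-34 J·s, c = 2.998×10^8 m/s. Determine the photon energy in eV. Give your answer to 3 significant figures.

0.0193 eV

Directly: E = hc/λ.
λ = 0.0643 mm = 6.430×10^-5 m; h = 6.626×10^-34 J·s; c = 2.998×10^8 m/s.
E = 3.089×10^-21 J  (the unit combination reduces to kg·m²/s² = J)
3.089×10^-21 J × (1 eV / 1.602×10^-19 J) = 0.01928 eV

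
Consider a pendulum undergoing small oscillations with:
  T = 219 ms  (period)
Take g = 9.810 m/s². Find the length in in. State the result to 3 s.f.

Rearranging T = 2π√(L/g) for L: L = g·(T/2π)².
T = 219 ms = 0.2190 s; g = 9.810 m/s².
L = 0.01192 m
0.01192 m × (1 in / 0.02540 m) = 0.4692 in

0.469 in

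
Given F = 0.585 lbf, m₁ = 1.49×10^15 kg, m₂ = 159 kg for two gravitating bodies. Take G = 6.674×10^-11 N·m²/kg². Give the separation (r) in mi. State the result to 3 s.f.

1.53 mi

Solving F = G·m₁·m₂/r² for r: r = √(G·m₁m₂/F).
F = 0.585 lbf = 2.602 N; m₁ = 1.49×10^15 kg; m₂ = 159 kg; G = 6.674×10^-11 N·m²/kg².
r = 2465 m
2465 m × (1 mi / 1609 m) = 1.532 mi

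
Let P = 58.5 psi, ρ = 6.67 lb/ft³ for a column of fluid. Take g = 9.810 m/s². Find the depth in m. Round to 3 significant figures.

385 m

Solving P = ρ·g·h for h: h = P/(ρ·g).
P = 58.5 psi = 4.033×10^5 Pa; ρ = 6.67 lb/ft³ = 106.8 kg/m³; g = 9.810 m/s².
h = 384.8 m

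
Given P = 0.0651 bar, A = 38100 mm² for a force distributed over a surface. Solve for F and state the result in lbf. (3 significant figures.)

55.8 lbf

Solving P = F/A for F: F = P·A.
P = 0.0651 bar = 6510 Pa; A = 38100 mm² = 0.03810 m².
F = 248.0 N  (the unit combination reduces to kg·m/s² = N)
248.0 N × (1 lbf / 4.448 N) = 55.76 lbf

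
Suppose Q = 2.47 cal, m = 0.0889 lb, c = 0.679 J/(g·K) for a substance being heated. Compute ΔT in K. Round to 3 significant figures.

Rearranging: ΔT = Q/(m·c).
Q = 2.47 cal = 10.33 J; m = 0.0889 lb = 0.04032 kg; c = 0.679 J/(g·K) = 679.0 J/(kg·K).
ΔT = 0.3774 K

0.377 K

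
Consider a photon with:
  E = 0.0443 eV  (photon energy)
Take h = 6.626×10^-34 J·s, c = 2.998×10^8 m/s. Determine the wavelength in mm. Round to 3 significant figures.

0.0280 mm

Rearranging: λ = hc/E.
E = 0.0443 eV = 7.098×10^-21 J; h = 6.626×10^-34 J·s; c = 2.998×10^8 m/s.
λ = 2.799×10^-5 m
2.799×10^-5 m × (1 mm / 0.001000 m) = 0.02799 mm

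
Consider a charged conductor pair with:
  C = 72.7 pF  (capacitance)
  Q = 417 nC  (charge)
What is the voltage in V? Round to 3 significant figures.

Solving C = Q/V for V: V = Q/C.
C = 72.7 pF = 7.270×10^-11 F; Q = 417 nC = 4.170×10^-7 C.
V = 5736 V

5740 V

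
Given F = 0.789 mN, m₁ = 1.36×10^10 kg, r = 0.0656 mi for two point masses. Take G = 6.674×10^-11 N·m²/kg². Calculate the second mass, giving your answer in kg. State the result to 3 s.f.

Rearranging: m₂ = F·r²/(G·m₁).
F = 0.789 mN = 7.890×10^-4 N; m₁ = 1.36×10^10 kg; r = 0.0656 mi = 105.6 m; G = 6.674×10^-11 N·m²/kg².
m₂ = 9.689 kg

9.69 kg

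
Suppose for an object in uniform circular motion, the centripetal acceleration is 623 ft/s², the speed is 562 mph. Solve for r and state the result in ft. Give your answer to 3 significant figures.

1090 ft

Solving a = v²/r for r: r = v²/a.
a = 623 ft/s² = 189.9 m/s²; v = 562 mph = 251.2 m/s.
r = 332.4 m
332.4 m × (1 ft / 0.3048 m) = 1091 ft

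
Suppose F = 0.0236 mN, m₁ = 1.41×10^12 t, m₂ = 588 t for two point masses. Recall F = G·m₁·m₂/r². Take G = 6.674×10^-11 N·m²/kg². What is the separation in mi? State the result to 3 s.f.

Rearranging F = G·m₁·m₂/r² for r: r = √(G·m₁m₂/F).
F = 0.0236 mN = 2.360×10^-5 N; m₁ = 1.41×10^12 t = 1.410×10^15 kg; m₂ = 588 t = 5.880×10^5 kg; G = 6.674×10^-11 N·m²/kg².
r = 4.842×10^7 m
4.842×10^7 m × (1 mi / 1609 m) = 30088 mi

30100 mi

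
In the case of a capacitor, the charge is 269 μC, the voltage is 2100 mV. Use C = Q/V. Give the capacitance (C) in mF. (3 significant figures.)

0.128 mF

Directly: C = Q/V.
Q = 269 μC = 2.690×10^-4 C; V = 2100 mV = 2.100 V.
C = 1.281×10^-4 F
1.281×10^-4 F × (1 mF / 0.001000 F) = 0.1281 mF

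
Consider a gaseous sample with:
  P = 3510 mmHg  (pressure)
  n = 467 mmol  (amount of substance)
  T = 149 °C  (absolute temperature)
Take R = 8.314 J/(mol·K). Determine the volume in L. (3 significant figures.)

From the ideal-gas law: V = nRT/P.
P = 3510 mmHg = 4.680×10^5 Pa; n = 467 mmol = 0.4670 mol; T = 149 °C = 422.1 K; R = 8.314 J/(mol·K).
V = 0.003503 m³
0.003503 m³ × (1 L / 0.001000 m³) = 3.503 L

3.50 L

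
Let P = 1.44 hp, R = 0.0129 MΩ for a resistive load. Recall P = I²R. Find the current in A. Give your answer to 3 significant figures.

0.289 A

Solving P = I²R for I: I = √(P/R).
P = 1.44 hp = 1074 W; R = 0.0129 MΩ = 12900 Ω.
I = 0.2885 A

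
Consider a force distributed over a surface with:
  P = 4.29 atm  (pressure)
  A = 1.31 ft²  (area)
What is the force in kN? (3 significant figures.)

52.9 kN

Rearranging: F = P·A.
P = 4.29 atm = 4.347×10^5 Pa; A = 1.31 ft² = 0.1217 m².
F = 52902 N  (the unit combination reduces to kg·m/s² = N)
52902 N × (1 kN / 1000 N) = 52.90 kN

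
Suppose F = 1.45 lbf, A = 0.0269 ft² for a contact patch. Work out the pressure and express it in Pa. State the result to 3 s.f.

P is given directly by: P = F/A.
F = 1.45 lbf = 6.450 N; A = 0.0269 ft² = 0.002499 m².
P = 2581 Pa

2580 Pa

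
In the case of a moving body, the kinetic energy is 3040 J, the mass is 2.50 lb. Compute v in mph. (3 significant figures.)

Rearranging: v = √(2·KE/m).
KE = 3040 J; m = 2.50 lb = 1.134 kg.
v = 73.22 m/s
73.22 m/s × (1 mph / 0.4470 m/s) = 163.8 mph

164 mph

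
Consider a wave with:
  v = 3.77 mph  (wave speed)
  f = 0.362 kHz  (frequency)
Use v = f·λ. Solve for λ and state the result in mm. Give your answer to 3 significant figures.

4.66 mm

Rearranging v = f·λ for λ: λ = v/f.
v = 3.77 mph = 1.685 m/s; f = 0.362 kHz = 362.0 Hz.
λ = 0.004656 m
0.004656 m × (1 mm / 0.001000 m) = 4.656 mm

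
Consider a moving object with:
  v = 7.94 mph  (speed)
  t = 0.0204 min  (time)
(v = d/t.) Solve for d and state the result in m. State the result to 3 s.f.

Rearranging v = d/t for d: d = v·t.
v = 7.94 mph = 3.549 m/s; t = 0.0204 min = 1.224 s.
d = 4.345 m

4.34 m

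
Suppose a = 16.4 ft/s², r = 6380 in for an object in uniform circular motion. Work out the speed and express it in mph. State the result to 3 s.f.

Rearranging: v = √(a·r).
a = 16.4 ft/s² = 4.999 m/s²; r = 6380 in = 162.1 m.
v = 28.46 m/s
28.46 m/s × (1 mph / 0.4470 m/s) = 63.67 mph

63.7 mph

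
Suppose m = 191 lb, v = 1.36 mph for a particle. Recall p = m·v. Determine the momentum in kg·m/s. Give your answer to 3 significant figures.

p is given directly by: p = mv.
m = 191 lb = 86.64 kg; v = 1.36 mph = 0.6080 m/s.
p = 52.67 kg·m/s

52.7 kg·m/s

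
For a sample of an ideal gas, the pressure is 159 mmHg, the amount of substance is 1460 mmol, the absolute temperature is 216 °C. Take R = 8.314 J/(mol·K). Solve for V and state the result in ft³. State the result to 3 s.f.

From the ideal-gas law: V = nRT/P.
P = 159 mmHg = 21198 Pa; n = 1460 mmol = 1.460 mol; T = 216 °C = 489.1 K; R = 8.314 J/(mol·K).
V = 0.2801 m³
0.2801 m³ × (1 ft³ / 0.02832 m³) = 9.891 ft³

9.89 ft³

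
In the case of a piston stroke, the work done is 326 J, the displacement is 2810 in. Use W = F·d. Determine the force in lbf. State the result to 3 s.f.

1.03 lbf

Solving W = F·d for F: F = W/d.
W = 326 J; d = 2810 in = 71.37 m.
F = 4.567 N
4.567 N × (1 lbf / 4.448 N) = 1.027 lbf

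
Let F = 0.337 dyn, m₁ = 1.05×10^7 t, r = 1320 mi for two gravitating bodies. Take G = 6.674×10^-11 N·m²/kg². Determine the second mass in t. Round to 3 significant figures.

From Newton's law of gravitation: m₂ = F·r²/(G·m₁).
F = 0.337 dyn = 3.370×10^-6 N; m₁ = 1.05×10^7 t = 1.050×10^10 kg; r = 1320 mi = 2.124×10^6 m; G = 6.674×10^-11 N·m²/kg².
m₂ = 2.170×10^7 kg
2.170×10^7 kg × (1 t / 1000 kg) = 21702 t

21700 t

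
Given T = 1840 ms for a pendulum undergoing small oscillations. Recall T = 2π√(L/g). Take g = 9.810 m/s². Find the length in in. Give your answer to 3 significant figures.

33.1 in

Rearranging T = 2π√(L/g) for L: L = g·(T/2π)².
T = 1840 ms = 1.840 s; g = 9.810 m/s².
L = 0.8413 m
0.8413 m × (1 in / 0.02540 m) = 33.12 in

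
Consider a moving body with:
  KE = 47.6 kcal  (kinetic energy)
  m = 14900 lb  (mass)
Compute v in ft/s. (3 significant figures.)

25.2 ft/s

Rearranging: v = √(2·KE/m).
KE = 47.6 kcal = 1.992×10^5 J; m = 14900 lb = 6759 kg.
v = 7.677 m/s
7.677 m/s × (1 ft/s / 0.3048 m/s) = 25.19 ft/s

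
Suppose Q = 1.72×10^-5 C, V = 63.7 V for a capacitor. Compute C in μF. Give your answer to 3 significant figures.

0.270 μF

Directly: C = Q/V.
Q = 1.72×10^-5 C; V = 63.7 V.
C = 2.700×10^-7 F
2.700×10^-7 F × (1 μF / 1.000×10^-6 F) = 0.2700 μF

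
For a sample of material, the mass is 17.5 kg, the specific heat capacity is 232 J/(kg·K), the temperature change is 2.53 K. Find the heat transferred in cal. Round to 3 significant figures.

Q is given directly by: Q = mcΔT.
m = 17.5 kg; c = 232 J/(kg·K); ΔT = 2.53 K.
Q = 10272 J  (the unit combination reduces to kg·m²/s² = J)
10272 J × (1 cal / 4.184 J) = 2455 cal

2460 cal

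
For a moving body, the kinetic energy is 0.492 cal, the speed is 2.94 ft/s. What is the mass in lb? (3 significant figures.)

11.3 lb

Rearranging: m = 2·KE/v².
KE = 0.492 cal = 2.059 J; v = 2.94 ft/s = 0.8961 m/s.
m = 5.127 kg
5.127 kg × (1 lb / 0.4536 kg) = 11.30 lb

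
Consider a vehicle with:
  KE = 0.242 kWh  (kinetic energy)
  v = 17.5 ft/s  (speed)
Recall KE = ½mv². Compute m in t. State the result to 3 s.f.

Rearranging: m = 2·KE/v².
KE = 0.242 kWh = 8.712×10^5 J; v = 17.5 ft/s = 5.334 m/s.
m = 61241 kg
61241 kg × (1 t / 1000 kg) = 61.24 t

61.2 t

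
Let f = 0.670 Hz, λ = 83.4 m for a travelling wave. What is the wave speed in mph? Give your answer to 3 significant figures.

125 mph

v is given directly by: v = fλ.
f = 0.670 Hz; λ = 83.4 m.
v = 55.88 m/s
55.88 m/s × (1 mph / 0.4470 m/s) = 125.0 mph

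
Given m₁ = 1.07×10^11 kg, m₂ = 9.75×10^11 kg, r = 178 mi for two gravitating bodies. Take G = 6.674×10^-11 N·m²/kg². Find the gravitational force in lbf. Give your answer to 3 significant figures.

Directly: F = Gm₁m₂/r².
m₁ = 1.07×10^11 kg; m₂ = 9.75×10^11 kg; r = 178 mi = 2.865×10^5 m; G = 6.674×10^-11 N·m²/kg².
F = 84.85 N  (the unit combination reduces to kg·m/s² = N)
84.85 N × (1 lbf / 4.448 N) = 19.07 lbf

19.1 lbf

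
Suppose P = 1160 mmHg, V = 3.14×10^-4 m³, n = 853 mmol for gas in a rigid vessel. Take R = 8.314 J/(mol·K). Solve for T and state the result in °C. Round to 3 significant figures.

Rearranging: T = PV/(nR).
P = 1160 mmHg = 1.547×10^5 Pa; V = 3.14×10^-4 m³; n = 853 mmol = 0.8530 mol; R = 8.314 J/(mol·K).
T = 6.847 K
6.847 K − 273.15 = -266.3 °C

-266 °C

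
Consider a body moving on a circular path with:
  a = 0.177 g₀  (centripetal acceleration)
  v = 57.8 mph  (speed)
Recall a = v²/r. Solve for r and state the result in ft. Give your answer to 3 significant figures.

Solving a = v²/r for r: r = v²/a.
a = 0.177 g₀ = 1.736 m/s²; v = 57.8 mph = 25.84 m/s.
r = 384.6 m
384.6 m × (1 ft / 0.3048 m) = 1262 ft

1260 ft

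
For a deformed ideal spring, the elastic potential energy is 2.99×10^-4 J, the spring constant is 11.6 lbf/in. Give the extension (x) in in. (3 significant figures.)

0.0214 in

Rearranging: x = √(2U/k).
U = 2.99×10^-4 J; k = 11.6 lbf/in = 2031 N/m.
x = 5.426×10^-4 m
5.426×10^-4 m × (1 in / 0.02540 m) = 0.02136 in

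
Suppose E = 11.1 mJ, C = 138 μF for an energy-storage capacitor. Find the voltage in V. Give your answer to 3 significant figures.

12.7 V

Solving E = ½C·V² for V: V = √(2E/C).
E = 11.1 mJ = 0.01110 J; C = 138 μF = 1.380×10^-4 F.
V = 12.68 V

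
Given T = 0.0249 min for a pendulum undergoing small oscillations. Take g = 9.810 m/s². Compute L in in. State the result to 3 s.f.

21.8 in

Solving T = 2π√(L/g) for L: L = g·(T/2π)².
T = 0.0249 min = 1.494 s; g = 9.810 m/s².
L = 0.5546 m
0.5546 m × (1 in / 0.02540 m) = 21.84 in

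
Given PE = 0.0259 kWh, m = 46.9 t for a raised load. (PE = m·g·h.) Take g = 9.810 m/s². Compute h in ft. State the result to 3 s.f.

Rearranging: h = PE/(m·g).
PE = 0.0259 kWh = 93240 J; m = 46.9 t = 46900 kg; g = 9.810 m/s².
h = 0.2027 m
0.2027 m × (1 ft / 0.3048 m) = 0.6649 ft

0.665 ft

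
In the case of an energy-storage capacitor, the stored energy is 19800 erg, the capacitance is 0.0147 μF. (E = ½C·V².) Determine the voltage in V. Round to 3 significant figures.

Rearranging: V = √(2E/C).
E = 19800 erg = 0.001980 J; C = 0.0147 μF = 1.470×10^-8 F.
V = 519.0 V  (the unit combination reduces to kg·m²/(A·s³) = V)

519 V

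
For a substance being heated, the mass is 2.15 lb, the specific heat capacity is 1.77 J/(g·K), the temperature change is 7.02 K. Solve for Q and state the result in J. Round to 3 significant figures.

Directly: Q = mcΔT.
m = 2.15 lb = 0.9752 kg; c = 1.77 J/(g·K) = 1770 J/(kg·K); ΔT = 7.02 K.
Q = 12118 J  (the unit combination reduces to kg·m²/s² = J)

12100 J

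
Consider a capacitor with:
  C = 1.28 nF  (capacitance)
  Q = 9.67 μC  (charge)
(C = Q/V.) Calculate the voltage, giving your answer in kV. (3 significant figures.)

Solving C = Q/V for V: V = Q/C.
C = 1.28 nF = 1.280×10^-9 F; Q = 9.67 μC = 9.670×10^-6 C.
V = 7555 V  (the unit combination reduces to kg·m²/(A·s³) = V)
7555 V × (1 kV / 1000 V) = 7.555 kV

7.55 kV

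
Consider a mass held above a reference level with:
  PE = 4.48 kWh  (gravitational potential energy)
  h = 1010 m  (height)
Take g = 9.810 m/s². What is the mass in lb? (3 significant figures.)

Rearranging: m = PE/(g·h).
PE = 4.48 kWh = 1.613×10^7 J; h = 1010 m; g = 9.810 m/s².
m = 1628 kg
1628 kg × (1 lb / 0.4536 kg) = 3589 lb

3590 lb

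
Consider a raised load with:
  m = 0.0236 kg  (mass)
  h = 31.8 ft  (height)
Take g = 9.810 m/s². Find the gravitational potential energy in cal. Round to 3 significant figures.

0.536 cal

PE is given directly by: PE = mgh.
m = 0.0236 kg; h = 31.8 ft = 9.693 m; g = 9.810 m/s².
PE = 2.244 J  (the unit combination reduces to kg·m²/s² = J)
2.244 J × (1 cal / 4.184 J) = 0.5363 cal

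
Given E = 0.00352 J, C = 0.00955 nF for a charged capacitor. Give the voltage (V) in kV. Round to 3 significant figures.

Rearranging E = ½C·V² for V: V = √(2E/C).
E = 0.00352 J; C = 0.00955 nF = 9.550×10^-12 F.
V = 27151 V  (the unit combination reduces to kg·m²/(A·s³) = V)
27151 V × (1 kV / 1000 V) = 27.15 kV

27.2 kV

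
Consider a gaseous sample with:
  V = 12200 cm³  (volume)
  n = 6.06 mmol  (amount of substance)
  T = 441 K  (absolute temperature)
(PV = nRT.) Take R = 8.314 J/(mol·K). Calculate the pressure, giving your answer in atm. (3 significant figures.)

From the ideal-gas law: P = nRT/V.
V = 12200 cm³ = 0.01220 m³; n = 6.06 mmol = 0.006060 mol; T = 441 K; R = 8.314 J/(mol·K).
P = 1821 Pa  (the unit combination reduces to kg/(m·s²) = Pa)
1821 Pa × (1 atm / 1.013×10^5 Pa) = 0.01797 atm

0.0180 atm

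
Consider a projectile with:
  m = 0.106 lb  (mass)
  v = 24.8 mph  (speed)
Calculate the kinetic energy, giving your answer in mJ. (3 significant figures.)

2950 mJ

Directly: KE = ½mv².
m = 0.106 lb = 0.04808 kg; v = 24.8 mph = 11.09 m/s.
KE = 2.955 J
2.955 J × (1 mJ / 0.001000 J) = 2955 mJ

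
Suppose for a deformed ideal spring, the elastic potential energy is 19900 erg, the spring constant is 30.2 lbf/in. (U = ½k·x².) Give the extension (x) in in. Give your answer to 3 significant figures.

Solving U = ½k·x² for x: x = √(2U/k).
U = 19900 erg = 0.001990 J; k = 30.2 lbf/in = 5289 N/m.
x = 8.675×10^-4 m
8.675×10^-4 m × (1 in / 0.02540 m) = 0.03415 in

0.0342 in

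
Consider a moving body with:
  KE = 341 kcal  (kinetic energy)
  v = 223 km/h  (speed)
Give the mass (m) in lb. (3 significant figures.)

Rearranging KE = ½mv² for m: m = 2·KE/v².
KE = 341 kcal = 1.427×10^6 J; v = 223 km/h = 61.94 m/s.
m = 743.7 kg
743.7 kg × (1 lb / 0.4536 kg) = 1639 lb

1640 lb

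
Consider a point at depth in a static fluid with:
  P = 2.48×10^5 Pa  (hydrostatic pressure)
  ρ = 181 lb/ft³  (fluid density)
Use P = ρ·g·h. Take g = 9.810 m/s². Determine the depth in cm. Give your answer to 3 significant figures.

872 cm

Rearranging P = ρ·g·h for h: h = P/(ρ·g).
P = 2.48×10^5 Pa; ρ = 181 lb/ft³ = 2899 kg/m³; g = 9.810 m/s².
h = 8.719 m
8.719 m × (1 cm / 0.01000 m) = 871.9 cm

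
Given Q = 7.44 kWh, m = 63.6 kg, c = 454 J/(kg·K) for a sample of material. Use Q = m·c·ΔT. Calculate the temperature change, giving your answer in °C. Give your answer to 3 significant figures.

928 °C

Solving Q = m·c·ΔT for ΔT: ΔT = Q/(m·c).
Q = 7.44 kWh = 2.678×10^7 J; m = 63.6 kg; c = 454 J/(kg·K).
ΔT = 927.6 K
Since 1 °C = 1 K, 927.6 °C.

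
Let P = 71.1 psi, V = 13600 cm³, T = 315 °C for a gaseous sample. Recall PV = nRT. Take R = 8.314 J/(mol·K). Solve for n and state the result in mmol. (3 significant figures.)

From the ideal-gas law: n = PV/(RT).
P = 71.1 psi = 4.902×10^5 Pa; V = 13600 cm³ = 0.01360 m³; T = 315 °C = 588.1 K; R = 8.314 J/(mol·K).
n = 1.363 mol
1.363 mol × (1 mmol / 0.001000 mol) = 1363 mmol

1360 mmol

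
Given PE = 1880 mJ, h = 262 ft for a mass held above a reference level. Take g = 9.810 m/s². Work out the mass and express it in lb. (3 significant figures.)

Rearranging: m = PE/(g·h).
PE = 1880 mJ = 1.880 J; h = 262 ft = 79.86 m; g = 9.810 m/s².
m = 0.002400 kg
0.002400 kg × (1 lb / 0.4536 kg) = 0.005291 lb

0.00529 lb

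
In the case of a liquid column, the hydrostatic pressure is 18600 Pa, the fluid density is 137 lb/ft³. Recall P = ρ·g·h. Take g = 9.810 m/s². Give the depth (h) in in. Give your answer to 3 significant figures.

34.0 in

Solving P = ρ·g·h for h: h = P/(ρ·g).
P = 18600 Pa; ρ = 137 lb/ft³ = 2195 kg/m³; g = 9.810 m/s².
h = 0.8640 m
0.8640 m × (1 in / 0.02540 m) = 34.01 in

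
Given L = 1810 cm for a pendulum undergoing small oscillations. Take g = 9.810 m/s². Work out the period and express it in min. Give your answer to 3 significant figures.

0.142 min

Directly: T = 2π√(L/g).
L = 1810 cm = 18.10 m; g = 9.810 m/s².
T = 8.535 s
8.535 s × (1 min / 60.00 s) = 0.1422 min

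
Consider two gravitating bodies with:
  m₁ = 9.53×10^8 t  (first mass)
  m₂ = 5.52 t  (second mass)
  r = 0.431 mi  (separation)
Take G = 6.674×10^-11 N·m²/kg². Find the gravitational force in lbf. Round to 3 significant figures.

0.164 lbf

From Newton's law of gravitation: F = Gm₁m₂/r².
m₁ = 9.53×10^8 t = 9.530×10^11 kg; m₂ = 5.52 t = 5520 kg; r = 0.431 mi = 693.6 m; G = 6.674×10^-11 N·m²/kg².
F = 0.7297 N  (the unit combination reduces to kg·m/s² = N)
0.7297 N × (1 lbf / 4.448 N) = 0.1641 lbf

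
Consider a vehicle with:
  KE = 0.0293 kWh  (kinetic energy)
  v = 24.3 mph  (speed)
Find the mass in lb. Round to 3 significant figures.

3940 lb

Rearranging KE = ½mv² for m: m = 2·KE/v².
KE = 0.0293 kWh = 1.055×10^5 J; v = 24.3 mph = 10.86 m/s.
m = 1788 kg
1788 kg × (1 lb / 0.4536 kg) = 3941 lb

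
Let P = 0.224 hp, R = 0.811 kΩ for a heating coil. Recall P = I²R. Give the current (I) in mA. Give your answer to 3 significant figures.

Solving P = I²R for I: I = √(P/R).
P = 0.224 hp = 167.0 W; R = 0.811 kΩ = 811.0 Ω.
I = 0.4538 A
0.4538 A × (1 mA / 0.001000 A) = 453.8 mA

454 mA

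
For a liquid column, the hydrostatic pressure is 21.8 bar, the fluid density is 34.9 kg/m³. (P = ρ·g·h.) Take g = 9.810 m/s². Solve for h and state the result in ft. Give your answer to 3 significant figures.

Rearranging P = ρ·g·h for h: h = P/(ρ·g).
P = 21.8 bar = 2.180×10^6 Pa; ρ = 34.9 kg/m³; g = 9.810 m/s².
h = 6367 m
6367 m × (1 ft / 0.3048 m) = 20890 ft

20900 ft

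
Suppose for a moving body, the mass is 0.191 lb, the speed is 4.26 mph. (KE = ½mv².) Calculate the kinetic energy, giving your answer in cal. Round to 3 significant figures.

KE is given directly by: KE = ½mv².
m = 0.191 lb = 0.08664 kg; v = 4.26 mph = 1.904 m/s.
KE = 0.1571 J
0.1571 J × (1 cal / 4.184 J) = 0.03755 cal

0.0375 cal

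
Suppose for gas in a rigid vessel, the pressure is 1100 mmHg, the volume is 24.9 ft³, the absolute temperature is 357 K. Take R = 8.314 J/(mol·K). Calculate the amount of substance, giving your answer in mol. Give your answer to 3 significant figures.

From the ideal-gas law: n = PV/(RT).
P = 1100 mmHg = 1.467×10^5 Pa; V = 24.9 ft³ = 0.7051 m³; T = 357 K; R = 8.314 J/(mol·K).
n = 34.84 mol

34.8 mol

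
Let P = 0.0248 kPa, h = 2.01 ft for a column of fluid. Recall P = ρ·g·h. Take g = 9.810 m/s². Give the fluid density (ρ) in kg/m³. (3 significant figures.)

4.13 kg/m³

Rearranging P = ρ·g·h for ρ: ρ = P/(g·h).
P = 0.0248 kPa = 24.80 Pa; h = 2.01 ft = 0.6126 m; g = 9.810 m/s².
ρ = 4.126 kg/m³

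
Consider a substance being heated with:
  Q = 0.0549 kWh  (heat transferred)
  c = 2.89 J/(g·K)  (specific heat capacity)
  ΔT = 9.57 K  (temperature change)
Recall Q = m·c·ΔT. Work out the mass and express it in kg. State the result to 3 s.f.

7.15 kg

Rearranging Q = m·c·ΔT for m: m = Q/(c·ΔT).
Q = 0.0549 kWh = 1.976×10^5 J; c = 2.89 J/(g·K) = 2890 J/(kg·K); ΔT = 9.57 K.
m = 7.146 kg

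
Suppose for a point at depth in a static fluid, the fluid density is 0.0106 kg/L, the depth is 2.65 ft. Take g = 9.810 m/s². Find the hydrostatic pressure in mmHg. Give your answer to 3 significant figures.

P is given directly by: P = ρgh.
ρ = 0.0106 kg/L = 10.60 kg/m³; h = 2.65 ft = 0.8077 m; g = 9.810 m/s².
P = 83.99 Pa
83.99 Pa × (1 mmHg / 133.3 Pa) = 0.6300 mmHg

0.630 mmHg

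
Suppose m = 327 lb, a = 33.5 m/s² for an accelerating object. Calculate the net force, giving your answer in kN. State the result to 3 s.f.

From Newton's second law: F = m·a.
m = 327 lb = 148.3 kg; a = 33.5 m/s².
F = 4969 N
4969 N × (1 kN / 1000 N) = 4.969 kN

4.97 kN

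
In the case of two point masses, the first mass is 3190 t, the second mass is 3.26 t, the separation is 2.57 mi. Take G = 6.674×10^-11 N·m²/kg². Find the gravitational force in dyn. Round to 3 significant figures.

From Newton's law of gravitation: F = Gm₁m₂/r².
m₁ = 3190 t = 3.190×10^6 kg; m₂ = 3.26 t = 3260 kg; r = 2.57 mi = 4136 m; G = 6.674×10^-11 N·m²/kg².
F = 4.057×10^-8 N  (the unit combination reduces to kg·m/s² = N)
4.057×10^-8 N × (1 dyn / 1.000×10^-5 N) = 0.004057 dyn

0.00406 dyn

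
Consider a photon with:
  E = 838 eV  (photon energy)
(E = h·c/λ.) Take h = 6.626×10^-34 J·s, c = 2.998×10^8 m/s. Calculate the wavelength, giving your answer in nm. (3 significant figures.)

Solving E = h·c/λ for λ: λ = hc/E.
E = 838 eV = 1.343×10^-16 J; h = 6.626×10^-34 J·s; c = 2.998×10^8 m/s.
λ = 1.480×10^-9 m
1.480×10^-9 m × (1 nm / 1.000×10^-9 m) = 1.480 nm

1.48 nm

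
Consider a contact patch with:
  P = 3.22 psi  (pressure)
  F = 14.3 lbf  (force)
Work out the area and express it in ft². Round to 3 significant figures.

Rearranging P = F/A for A: A = F/P.
P = 3.22 psi = 22201 Pa; F = 14.3 lbf = 63.61 N.
A = 0.002865 m²
0.002865 m² × (1 ft² / 0.09290 m²) = 0.03084 ft²

0.0308 ft²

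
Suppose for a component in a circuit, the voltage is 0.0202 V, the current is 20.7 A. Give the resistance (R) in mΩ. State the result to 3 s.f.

0.976 mΩ

From Ohm's law: R = V/I.
V = 0.0202 V; I = 20.7 A.
R = 9.758×10^-4 Ω
9.758×10^-4 Ω × (1 mΩ / 0.001000 Ω) = 0.9758 mΩ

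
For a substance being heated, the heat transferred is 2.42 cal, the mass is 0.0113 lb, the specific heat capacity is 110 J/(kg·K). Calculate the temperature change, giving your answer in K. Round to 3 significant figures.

18.0 K

Rearranging: ΔT = Q/(m·c).
Q = 2.42 cal = 10.13 J; m = 0.0113 lb = 0.005126 kg; c = 110 J/(kg·K).
ΔT = 17.96 K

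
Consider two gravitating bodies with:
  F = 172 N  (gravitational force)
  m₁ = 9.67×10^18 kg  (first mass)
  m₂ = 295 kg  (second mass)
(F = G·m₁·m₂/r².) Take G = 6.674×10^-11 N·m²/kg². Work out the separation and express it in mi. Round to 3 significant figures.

20.7 mi

From Newton's law of gravitation: r = √(G·m₁m₂/F).
F = 172 N; m₁ = 9.67×10^18 kg; m₂ = 295 kg; G = 6.674×10^-11 N·m²/kg².
r = 33270 m
33270 m × (1 mi / 1609 m) = 20.67 mi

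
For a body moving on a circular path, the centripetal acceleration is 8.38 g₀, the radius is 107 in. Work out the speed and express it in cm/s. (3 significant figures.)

1490 cm/s

Rearranging: v = √(a·r).
a = 8.38 g₀ = 82.18 m/s²; r = 107 in = 2.718 m.
v = 14.94 m/s
14.94 m/s × (1 cm/s / 0.01000 m/s) = 1494 cm/s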